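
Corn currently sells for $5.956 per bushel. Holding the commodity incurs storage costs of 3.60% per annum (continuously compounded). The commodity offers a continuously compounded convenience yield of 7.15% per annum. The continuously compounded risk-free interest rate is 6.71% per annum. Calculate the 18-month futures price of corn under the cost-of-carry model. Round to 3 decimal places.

$6.245 per bushel

Net carry = r + u − y = 0.0671 + 0.0360 − 0.0715 = 0.0316
F = S·e^((r+u−y)T) = 5.956 · e^(0.0316 × 18/12) = 5.956 · e^0.047400
= 5.956 × 1.048541 = $6.245 per bushel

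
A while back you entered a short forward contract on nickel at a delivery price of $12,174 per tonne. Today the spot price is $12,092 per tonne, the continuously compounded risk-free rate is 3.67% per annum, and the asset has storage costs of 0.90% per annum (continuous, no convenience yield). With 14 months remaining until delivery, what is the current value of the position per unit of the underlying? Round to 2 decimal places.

-$555.88 per tonne

Current fair forward for the remaining 14 months: F = S·e^((r + u)·T), (r + u) = 0.0367 + 0.0090 = 0.0457
F = 12092 · e^(0.0457 × 14/12) = 12092 × 1.05476360 = 12754.2015
Value of long forward = (F − K)·e^(−rT) = (12754.2015 − 12174) · e^(−0.0367·14/12)
= 580.2015 × 0.95808702 = 555.88
Short position value = −(long value) = -$555.88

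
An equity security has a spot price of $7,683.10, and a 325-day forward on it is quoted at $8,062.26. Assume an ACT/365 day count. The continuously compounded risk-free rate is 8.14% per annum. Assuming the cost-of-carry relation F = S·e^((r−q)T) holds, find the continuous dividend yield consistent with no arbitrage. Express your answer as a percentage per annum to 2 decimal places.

From F = S·e^((r−q)T): (r − q) = ln(F/S)/T
ln(8062.26/7683.10) = ln(1.049350) = 0.048171
(r − q) = 0.048171 / (325/365) = 0.054100
q = r − ln(F/S)/T = 0.0814 − 0.054100 = 0.027300
q = 2.73%

2.73%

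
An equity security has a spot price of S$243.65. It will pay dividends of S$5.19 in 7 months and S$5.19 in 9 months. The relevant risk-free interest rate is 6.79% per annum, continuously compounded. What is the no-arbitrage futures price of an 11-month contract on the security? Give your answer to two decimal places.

S$248.74

PV(dividends) I = 5.19·e^(−0.0679·7/12) + 5.19·e^(−0.0679·9/12)
I = 4.9885 + 4.9323 = 9.9208
F = (S − I)·e^(rT) = (243.65 − 9.9208) · e^(0.0679·11/12)
= 233.7292 · e^0.062242 = 233.7292 × 1.064220 = S$248.74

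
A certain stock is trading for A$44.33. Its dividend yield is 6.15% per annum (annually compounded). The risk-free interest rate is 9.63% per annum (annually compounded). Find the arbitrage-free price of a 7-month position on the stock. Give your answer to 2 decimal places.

F = S · (1+r)^T / (1+q)^T
= 44.33 × 1.055096 / 1.035428 = 44.33 × 1.018995
F = A$45.17

A$45.17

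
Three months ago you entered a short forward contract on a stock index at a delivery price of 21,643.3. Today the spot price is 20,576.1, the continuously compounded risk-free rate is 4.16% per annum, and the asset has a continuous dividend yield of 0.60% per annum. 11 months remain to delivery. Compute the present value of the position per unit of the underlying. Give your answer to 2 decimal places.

Current fair forward for the remaining 11 months: F = S·e^((r − q)·T), (r − q) = 0.0416 − 0.0060 = 0.0356
F = 20576.1 · e^(0.0356 × 11/12) = 20576.1 × 1.03317164 = 21258.6430
Value of long forward = (F − K)·e^(−rT) = (21258.6430 − 21643.3) · e^(−0.0416·11/12)
= -384.6570 × 0.96258459 = -370.26
Short position value = −(long value) = 370.26

370.26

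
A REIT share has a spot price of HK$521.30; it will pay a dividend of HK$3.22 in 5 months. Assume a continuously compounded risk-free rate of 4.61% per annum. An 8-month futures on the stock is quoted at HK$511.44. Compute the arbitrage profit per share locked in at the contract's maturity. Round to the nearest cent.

PV(dividends) I = 3.22·e^(−0.0461·5/12) = 3.1587
Fair futures F* = (S − I)·e^(rT) = (521.30 − 3.1587)·e^0.030733 = 518.1413 × 1.031210 = 534.3125
Market HK$511.44 < fair 534.3125: forward underpriced → reverse cash-and-carry (short the stock, invest proceeds at r, pay the dividends, go long the forward).
Profit at T = |F_mkt − F*| = |511.44 − 534.3125| = HK$22.87 per share

HK$22.87 per share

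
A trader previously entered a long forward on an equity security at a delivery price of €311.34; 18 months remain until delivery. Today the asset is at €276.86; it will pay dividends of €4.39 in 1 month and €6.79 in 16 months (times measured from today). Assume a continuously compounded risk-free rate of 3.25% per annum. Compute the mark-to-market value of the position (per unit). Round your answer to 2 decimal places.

-€30.55

PV(remaining dividends) I = 4.39·e^(−0.0325·1/12) + 6.79·e^(−0.0325·16/12) = 10.8802
Current forward F = (S − I)·e^(rT) = (276.86 − 10.8802)·e^(0.0325·18/12) = 265.9798 × 1.049958 = 279.2676
Value (long) = (F − K)·e^(−rT) = (279.2676 − 311.34) × 0.952419 = -30.5464
Value = -€30.55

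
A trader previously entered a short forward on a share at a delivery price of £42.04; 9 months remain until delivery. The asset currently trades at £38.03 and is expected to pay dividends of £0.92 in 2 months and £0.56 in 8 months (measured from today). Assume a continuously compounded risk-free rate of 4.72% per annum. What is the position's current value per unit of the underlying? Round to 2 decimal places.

PV(remaining dividends) I = 0.92·e^(−0.0472·2/12) + 0.56·e^(−0.0472·8/12) = 1.4554
Current forward F = (S − I)·e^(rT) = (38.03 − 1.4554)·e^(0.0472·9/12) = 36.5746 × 1.036034 = 37.8925
Value (long) = (F − K)·e^(−rT) = (37.8925 − 42.04) × 0.965219 = -4.0032
Short position value = −(long value) = £4.00

£4.00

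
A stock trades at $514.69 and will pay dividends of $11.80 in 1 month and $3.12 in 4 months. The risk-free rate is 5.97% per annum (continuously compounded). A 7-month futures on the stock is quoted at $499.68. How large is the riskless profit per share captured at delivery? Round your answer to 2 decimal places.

$17.93 per share

PV(dividends) I = 11.80·e^(−0.0597·1/12) + 3.12·e^(−0.0597·4/12) = 14.8000
Fair futures F* = (S − I)·e^(rT) = (514.69 − 14.8000)·e^0.034825 = 499.8900 × 1.035438 = 517.6051
Market $499.68 < fair 517.6051: forward underpriced → reverse cash-and-carry (short the stock, invest proceeds at r, pay the dividends, go long the forward).
Profit at T = |F_mkt − F*| = |499.68 − 517.6051| = $17.93 per share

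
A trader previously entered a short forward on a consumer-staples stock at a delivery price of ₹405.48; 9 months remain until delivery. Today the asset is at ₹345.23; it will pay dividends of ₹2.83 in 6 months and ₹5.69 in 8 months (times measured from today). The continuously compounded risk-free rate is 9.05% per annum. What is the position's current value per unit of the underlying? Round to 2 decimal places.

₹41.70

PV(remaining dividends) I = 2.83·e^(−0.0905·6/12) + 5.69·e^(−0.0905·8/12) = 8.0617
Current forward F = (S − I)·e^(rT) = (345.23 − 8.0617)·e^(0.0905·9/12) = 337.1683 × 1.070232 = 360.8483
Value (long) = (F − K)·e^(−rT) = (360.8483 − 405.48) × 0.934377 = -41.7028
Short position value = −(long value) = ₹41.70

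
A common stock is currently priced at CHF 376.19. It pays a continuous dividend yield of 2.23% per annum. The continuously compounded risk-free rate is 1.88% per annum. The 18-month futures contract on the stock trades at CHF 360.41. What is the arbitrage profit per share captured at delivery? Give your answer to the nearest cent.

CHF 13.81 per share

Fair futures: F* = S·e^(carry·T), with carry = (r − q) = 0.0188 − 0.0223 = -0.0035
F* = 376.19 · e^(-0.0035 × 18/12) = 376.19 · e^-0.005250 = 376.19 × 0.994764 = CHF 374.2203
Market CHF 360.41 < fair CHF 374.2203: forward underpriced → reverse cash-and-carry (short spot, go long the forward).
At maturity, profit = |F_mkt − F*| = |360.41 − 374.2203| = CHF 13.81 per share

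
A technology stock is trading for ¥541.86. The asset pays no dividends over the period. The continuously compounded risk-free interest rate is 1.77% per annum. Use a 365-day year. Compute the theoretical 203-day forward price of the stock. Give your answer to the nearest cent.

¥547.22

F = S·e^(rT) = 541.86 · e^(0.0177 × 203/365)
= 541.86 · e^0.009844 = 541.86 × 1.009893
F = ¥547.22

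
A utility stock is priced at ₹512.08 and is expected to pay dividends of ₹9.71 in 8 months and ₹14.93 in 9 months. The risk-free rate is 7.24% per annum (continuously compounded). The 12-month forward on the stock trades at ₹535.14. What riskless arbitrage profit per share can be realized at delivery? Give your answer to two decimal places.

PV(dividends) I = 9.71·e^(−0.0724·8/12) + 14.93·e^(−0.0724·9/12) = 23.3934
Fair forward F* = (S − I)·e^(rT) = (512.08 − 23.3934)·e^0.072400 = 488.6866 × 1.075085 = 525.3796
Market ₹535.14 > fair 525.3796: forward overpriced → cash-and-carry (borrow at r, buy the stock and collect the dividends, short the forward).
Profit at T = |F_mkt − F*| = |535.14 − 525.3796| = ₹9.76 per share

₹9.76 per share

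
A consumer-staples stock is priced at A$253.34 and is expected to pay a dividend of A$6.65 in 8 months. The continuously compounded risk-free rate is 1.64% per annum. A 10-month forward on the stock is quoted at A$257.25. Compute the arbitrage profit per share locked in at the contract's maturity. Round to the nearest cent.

A$7.09 per share

PV(dividends) I = 6.65·e^(−0.0164·8/12) = 6.5777
Fair forward F* = (S − I)·e^(rT) = (253.34 − 6.5777)·e^0.013667 = 246.7623 × 1.013761 = 250.1580
Market A$257.25 > fair 250.1580: forward overpriced → cash-and-carry (borrow at r, buy the stock and collect the dividends, short the forward).
Profit at T = |F_mkt − F*| = |257.25 − 250.1580| = A$7.09 per share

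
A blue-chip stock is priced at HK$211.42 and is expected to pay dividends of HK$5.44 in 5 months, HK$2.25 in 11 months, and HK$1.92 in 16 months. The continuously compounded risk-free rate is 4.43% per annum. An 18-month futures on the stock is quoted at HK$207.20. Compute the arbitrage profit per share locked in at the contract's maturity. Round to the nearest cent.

HK$8.80 per share

PV(dividends) I = 5.44·e^(−0.0443·5/12) + 2.25·e^(−0.0443·11/12) + 1.92·e^(−0.0443·16/12) = 9.3108
Fair futures F* = (S − I)·e^(rT) = (211.42 − 9.3108)·e^0.066450 = 202.1092 × 1.068708 = 215.9957
Market HK$207.20 < fair 215.9957: forward underpriced → reverse cash-and-carry (short the stock, invest proceeds at r, pay the dividends, go long the forward).
Profit at T = |F_mkt − F*| = |207.20 − 215.9957| = HK$8.80 per share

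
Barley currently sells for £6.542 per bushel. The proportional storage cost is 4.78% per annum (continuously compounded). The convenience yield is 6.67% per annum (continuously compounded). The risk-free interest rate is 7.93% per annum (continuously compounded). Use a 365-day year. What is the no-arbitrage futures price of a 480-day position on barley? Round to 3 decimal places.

Net carry = r + u − y = 0.0793 + 0.0478 − 0.0667 = 0.0604
F = S·e^((r+u−y)T) = 6.542 · e^(0.0604 × 480/365) = 6.542 · e^0.079430
= 6.542 × 1.082670 = £7.083 per bushel

£7.083 per bushel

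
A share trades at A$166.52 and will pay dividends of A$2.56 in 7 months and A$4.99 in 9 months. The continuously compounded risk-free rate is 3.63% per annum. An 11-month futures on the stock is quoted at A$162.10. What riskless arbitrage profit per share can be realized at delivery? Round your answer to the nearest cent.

A$2.44 per share

PV(dividends) I = 2.56·e^(−0.0363·7/12) + 4.99·e^(−0.0363·9/12) = 7.3623
Fair futures F* = (S − I)·e^(rT) = (166.52 − 7.3623)·e^0.033275 = 159.1577 × 1.033835 = 164.5428
Market A$162.10 < fair 164.5428: forward underpriced → reverse cash-and-carry (short the stock, invest proceeds at r, pay the dividends, go long the forward).
Profit at T = |F_mkt − F*| = |162.10 − 164.5428| = A$2.44 per share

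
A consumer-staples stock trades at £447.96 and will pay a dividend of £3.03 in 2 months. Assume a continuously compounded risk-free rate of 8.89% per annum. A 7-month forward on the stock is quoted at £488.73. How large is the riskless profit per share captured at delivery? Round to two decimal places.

£20.07 per share

PV(dividends) I = 3.03·e^(−0.0889·2/12) = 2.9854
Fair forward F* = (S − I)·e^(rT) = (447.96 − 2.9854)·e^0.051858 = 444.9746 × 1.053226 = 468.6588
Market £488.73 > fair 468.6588: forward overpriced → cash-and-carry (borrow at r, buy the stock and collect the dividends, short the forward).
Profit at T = |F_mkt − F*| = |488.73 − 468.6588| = £20.07 per share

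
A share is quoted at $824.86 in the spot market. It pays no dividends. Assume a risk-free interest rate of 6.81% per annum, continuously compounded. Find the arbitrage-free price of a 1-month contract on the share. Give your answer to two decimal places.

F = S·e^(rT) = 824.86 · e^(0.0681 × 1/12)
= 824.86 · e^0.005675 = 824.86 × 1.005691
F = $829.55

$829.55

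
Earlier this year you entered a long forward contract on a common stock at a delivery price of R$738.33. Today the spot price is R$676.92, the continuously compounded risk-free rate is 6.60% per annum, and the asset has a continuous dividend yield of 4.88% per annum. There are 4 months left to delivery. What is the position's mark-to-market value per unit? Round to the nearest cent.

Current fair forward for the remaining 4 months: F = S·e^((r − q)·T), (r − q) = 0.0660 − 0.0488 = 0.0172
F = 676.92 · e^(0.0172 × 4/12) = 676.92 × 1.005750 = 680.8123
Value of long forward = (F − K)·e^(−rT) = (680.8123 − 738.33) · e^(−0.0660·4/12)
= -57.5177 × 0.978240 = -56.27

-R$56.27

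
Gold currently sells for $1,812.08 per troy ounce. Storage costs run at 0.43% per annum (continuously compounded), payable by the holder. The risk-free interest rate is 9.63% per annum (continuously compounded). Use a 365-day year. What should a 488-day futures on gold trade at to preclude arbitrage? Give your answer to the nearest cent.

Net carry = r + u − y = 0.0963 + 0.0043 − 0.0000 = 0.1006
F = S·e^((r+u−y)T) = 1812.08 · e^(0.1006 × 488/365) = 1812.08 · e^0.13450082
= 1812.08 × 1.14396560 = $2,072.96 per troy ounce

$2,072.96 per troy ounce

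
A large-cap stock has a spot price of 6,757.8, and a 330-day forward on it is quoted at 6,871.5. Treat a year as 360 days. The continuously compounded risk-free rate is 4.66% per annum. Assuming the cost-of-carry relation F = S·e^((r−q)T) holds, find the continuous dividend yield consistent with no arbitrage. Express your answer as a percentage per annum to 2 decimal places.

2.84%

From F = S·e^((r−q)T): (r − q) = ln(F/S)/T
ln(6871.5/6757.8) = ln(1.016825) = 0.016685
(r − q) = 0.016685 / (330/360) = 0.018202
q = r − ln(F/S)/T = 0.0466 − 0.018202 = 0.028398
q = 2.84%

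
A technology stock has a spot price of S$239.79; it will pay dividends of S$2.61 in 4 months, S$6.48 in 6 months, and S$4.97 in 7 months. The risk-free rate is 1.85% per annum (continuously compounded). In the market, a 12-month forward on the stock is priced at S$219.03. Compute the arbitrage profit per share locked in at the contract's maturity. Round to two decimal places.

S$11.05 per share

PV(dividends) I = 2.61·e^(−0.0185·4/12) + 6.48·e^(−0.0185·6/12) + 4.97·e^(−0.0185·7/12) = 13.9309
Fair forward F* = (S − I)·e^(rT) = (239.79 − 13.9309)·e^0.018500 = 225.8591 × 1.018672 = 230.0763
Market S$219.03 < fair 230.0763: forward underpriced → reverse cash-and-carry (short the stock, invest proceeds at r, pay the dividends, go long the forward).
Profit at T = |F_mkt − F*| = |219.03 − 230.0763| = S$11.05 per share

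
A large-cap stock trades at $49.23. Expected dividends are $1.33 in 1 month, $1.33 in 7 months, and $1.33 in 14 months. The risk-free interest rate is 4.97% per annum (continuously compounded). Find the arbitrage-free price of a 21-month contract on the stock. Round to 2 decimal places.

PV(dividends) I = 1.33·e^(−0.0497·1/12) + 1.33·e^(−0.0497·7/12) + 1.33·e^(−0.0497·14/12)
I = 1.3245 + 1.2920 + 1.2551 = 3.8716
F = (S − I)·e^(rT) = (49.23 − 3.8716) · e^(0.0497·21/12)
= 45.3584 · e^0.086975 = 45.3584 × 1.090869 = $49.48

$49.48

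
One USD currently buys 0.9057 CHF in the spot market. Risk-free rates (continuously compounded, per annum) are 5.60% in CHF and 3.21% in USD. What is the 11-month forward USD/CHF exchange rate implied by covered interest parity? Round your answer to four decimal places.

F = S·e^((r_CHF − r_USD)T) = 0.9057 · e^((0.0560 − 0.0321) × 11/12)
= 0.9057 · e^0.021908 = 0.9057 × 1.022150
F = 0.9258 CHF per USD

0.9258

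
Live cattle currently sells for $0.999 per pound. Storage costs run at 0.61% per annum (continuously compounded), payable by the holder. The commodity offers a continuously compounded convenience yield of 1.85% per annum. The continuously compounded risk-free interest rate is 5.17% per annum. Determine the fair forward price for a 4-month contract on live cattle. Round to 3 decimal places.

Net carry = r + u − y = 0.0517 + 0.0061 − 0.0185 = 0.0393
F = S·e^((r+u−y)T) = 0.999 · e^(0.0393 × 4/12) = 0.999 · e^0.013100
= 0.999 × 1.013186 = $1.012 per pound

$1.012 per pound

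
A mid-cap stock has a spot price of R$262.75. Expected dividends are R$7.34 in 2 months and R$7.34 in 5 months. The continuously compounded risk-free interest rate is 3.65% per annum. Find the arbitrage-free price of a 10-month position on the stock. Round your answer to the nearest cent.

PV(dividends) I = 7.34·e^(−0.0365·2/12) + 7.34·e^(−0.0365·5/12)
I = 7.2955 + 7.2292 = 14.5247
F = (S − I)·e^(rT) = (262.75 − 14.5247) · e^(0.0365·10/12)
= 248.2253 · e^0.030417 = 248.2253 × 1.030884 = R$255.89

R$255.89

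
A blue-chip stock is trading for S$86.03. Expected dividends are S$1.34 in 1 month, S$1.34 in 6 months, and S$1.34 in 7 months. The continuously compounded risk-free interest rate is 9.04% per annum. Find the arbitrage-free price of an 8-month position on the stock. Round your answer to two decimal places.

S$87.25

PV(dividends) I = 1.34·e^(−0.0904·1/12) + 1.34·e^(−0.0904·6/12) + 1.34·e^(−0.0904·7/12)
I = 1.3299 + 1.2808 + 1.2712 = 3.8819
F = (S − I)·e^(rT) = (86.03 − 3.8819) · e^(0.0904·8/12)
= 82.1481 · e^0.060267 = 82.1481 × 1.062120 = S$87.25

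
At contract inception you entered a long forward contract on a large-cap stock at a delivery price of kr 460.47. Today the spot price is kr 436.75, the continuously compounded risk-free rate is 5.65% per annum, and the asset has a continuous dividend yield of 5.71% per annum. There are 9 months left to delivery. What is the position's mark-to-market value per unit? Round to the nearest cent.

Current fair forward for the remaining 9 months: F = S·e^((r − q)·T), (r − q) = 0.0565 − 0.0571 = -0.0006
F = 436.75 · e^(-0.0006 × 9/12) = 436.75 × 0.999550 = 436.5535
Value of long forward = (F − K)·e^(−rT) = (436.5535 − 460.47) · e^(−0.0565·9/12)
= -23.9165 × 0.958510 = -22.92

-kr 22.92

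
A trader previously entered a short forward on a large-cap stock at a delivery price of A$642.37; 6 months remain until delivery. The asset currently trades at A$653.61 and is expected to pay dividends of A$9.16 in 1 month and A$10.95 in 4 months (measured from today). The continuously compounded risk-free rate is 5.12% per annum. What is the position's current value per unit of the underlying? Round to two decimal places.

PV(remaining dividends) I = 9.16·e^(−0.0512·1/12) + 10.95·e^(−0.0512·4/12) = 19.8857
Current forward F = (S − I)·e^(rT) = (653.61 − 19.8857)·e^(0.0512·6/12) = 633.7243 × 1.025930 = 650.1568
Value (long) = (F − K)·e^(−rT) = (650.1568 − 642.37) × 0.974725 = 7.5900
Short position value = −(long value) = -A$7.59

-A$7.59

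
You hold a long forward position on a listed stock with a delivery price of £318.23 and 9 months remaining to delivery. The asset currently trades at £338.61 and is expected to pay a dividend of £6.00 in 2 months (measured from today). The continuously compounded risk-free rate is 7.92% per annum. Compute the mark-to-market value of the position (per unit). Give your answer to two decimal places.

PV(remaining dividends) I = 6.00·e^(−0.0792·2/12) = 5.9213
Current forward F = (S − I)·e^(rT) = (338.61 − 5.9213)·e^(0.0792·9/12) = 332.6887 × 1.061200 = 353.0492
Value (long) = (F − K)·e^(−rT) = (353.0492 − 318.23) × 0.942330 = 32.8112
Value = £32.81

£32.81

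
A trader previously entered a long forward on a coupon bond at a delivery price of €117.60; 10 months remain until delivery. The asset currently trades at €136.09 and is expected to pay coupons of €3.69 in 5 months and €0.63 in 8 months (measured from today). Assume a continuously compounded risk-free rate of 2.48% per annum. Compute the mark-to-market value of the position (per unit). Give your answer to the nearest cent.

€16.62

PV(remaining coupons) I = 3.69·e^(−0.0248·5/12) + 0.63·e^(−0.0248·8/12) = 4.2717
Current forward F = (S − I)·e^(rT) = (136.09 − 4.2717)·e^(0.0248·10/12) = 131.8183 × 1.020882 = 134.5709
Value (long) = (F − K)·e^(−rT) = (134.5709 − 117.60) × 0.979545 = 16.6238
Value = €16.62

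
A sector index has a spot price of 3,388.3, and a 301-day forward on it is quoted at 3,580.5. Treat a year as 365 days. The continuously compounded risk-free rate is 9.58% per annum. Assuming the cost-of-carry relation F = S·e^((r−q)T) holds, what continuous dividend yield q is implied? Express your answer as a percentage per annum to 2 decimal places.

2.89%

From F = S·e^((r−q)T): (r − q) = ln(F/S)/T
ln(3580.5/3388.3) = ln(1.056725) = 0.055175
(r − q) = 0.055175 / (301/365) = 0.066907
q = r − ln(F/S)/T = 0.0958 − 0.066907 = 0.028893
q = 2.89%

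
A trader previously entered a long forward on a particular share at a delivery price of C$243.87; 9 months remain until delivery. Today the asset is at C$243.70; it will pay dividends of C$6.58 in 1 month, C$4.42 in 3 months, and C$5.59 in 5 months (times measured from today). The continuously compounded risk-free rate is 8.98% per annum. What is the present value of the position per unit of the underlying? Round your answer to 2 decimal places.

PV(remaining dividends) I = 6.58·e^(−0.0898·1/12) + 4.42·e^(−0.0898·3/12) + 5.59·e^(−0.0898·5/12) = 16.2375
Current forward F = (S − I)·e^(rT) = (243.70 − 16.2375)·e^(0.0898·9/12) = 227.4625 × 1.069670 = 243.3098
Value (long) = (F − K)·e^(−rT) = (243.3098 − 243.87) × 0.934868 = -0.5237
Value = -C$0.52

-C$0.52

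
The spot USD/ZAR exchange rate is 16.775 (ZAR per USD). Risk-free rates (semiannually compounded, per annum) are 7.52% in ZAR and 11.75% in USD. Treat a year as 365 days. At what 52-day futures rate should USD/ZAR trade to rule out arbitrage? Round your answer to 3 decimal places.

16.679

By covered interest parity, F = S · (1+r_ZAR/2)^(2T) / (1+r_USD/2)^(2T)
= 16.775 × 1.010572 / 1.016399 = 16.775 × 0.994267
F = 16.679 ZAR per USD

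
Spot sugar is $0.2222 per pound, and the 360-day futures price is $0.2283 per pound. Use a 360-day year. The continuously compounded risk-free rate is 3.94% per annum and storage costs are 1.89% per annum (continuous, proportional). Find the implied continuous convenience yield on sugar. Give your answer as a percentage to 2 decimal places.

3.12%

F = S·e^((r+u−y)T) ⇒ (r+u−y) = ln(F/S)/T
ln(0.2283/0.2222) = 0.027083; /T ⇒ 0.027083
y = r + u − ln(F/S)/T = 0.0394 + 0.0189 − 0.027083 = 0.031217
y = 3.12%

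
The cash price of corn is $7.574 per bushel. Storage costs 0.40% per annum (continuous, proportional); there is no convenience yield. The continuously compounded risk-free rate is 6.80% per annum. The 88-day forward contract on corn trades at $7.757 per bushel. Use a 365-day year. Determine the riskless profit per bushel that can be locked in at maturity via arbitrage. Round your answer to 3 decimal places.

Fair forward: F* = S·e^(carry·T), with carry = (r + u) = 0.0680 + 0.0040 = 0.0720
F* = 7.574 · e^(0.0720 × 88/365) = 7.574 · e^0.017359 = 7.574 × 1.017511 = $7.7066
Market $7.757 > fair $7.7066: forward overpriced → cash-and-carry (buy spot, short the forward).
At maturity, profit = |F_mkt − F*| = |7.757 − 7.7066| = $0.050 per bushel

$0.050 per bushel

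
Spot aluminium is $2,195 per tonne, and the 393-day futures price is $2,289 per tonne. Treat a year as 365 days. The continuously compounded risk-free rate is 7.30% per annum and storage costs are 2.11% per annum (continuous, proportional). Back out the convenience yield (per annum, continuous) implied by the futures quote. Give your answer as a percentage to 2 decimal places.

F = S·e^((r+u−y)T) ⇒ (r+u−y) = ln(F/S)/T
ln(2289/2195) = 0.041933; /T ⇒ 0.038945
y = r + u − ln(F/S)/T = 0.0730 + 0.0211 − 0.038945 = 0.055155
y = 5.52%

5.52%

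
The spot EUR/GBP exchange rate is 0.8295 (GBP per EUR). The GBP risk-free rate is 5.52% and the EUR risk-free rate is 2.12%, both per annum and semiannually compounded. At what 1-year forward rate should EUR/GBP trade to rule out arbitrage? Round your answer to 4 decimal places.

By covered interest parity, F = S · (1+r_GBP/2)^(2T) / (1+r_EUR/2)^(2T)
= 0.8295 × 1.055962 / 1.021312 = 0.8295 × 1.033927
F = 0.8576 GBP per EUR

0.8576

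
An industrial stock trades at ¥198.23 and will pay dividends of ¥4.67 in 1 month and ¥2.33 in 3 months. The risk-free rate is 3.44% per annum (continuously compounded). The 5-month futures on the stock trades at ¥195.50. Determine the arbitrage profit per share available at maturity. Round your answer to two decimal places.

¥1.48 per share

PV(dividends) I = 4.67·e^(−0.0344·1/12) + 2.33·e^(−0.0344·3/12) = 6.9667
Fair futures F* = (S − I)·e^(rT) = (198.23 − 6.9667)·e^0.014333 = 191.2633 × 1.014436 = 194.0244
Market ¥195.50 > fair 194.0244: forward overpriced → cash-and-carry (borrow at r, buy the stock and collect the dividends, short the forward).
Profit at T = |F_mkt − F*| = |195.50 − 194.0244| = ¥1.48 per share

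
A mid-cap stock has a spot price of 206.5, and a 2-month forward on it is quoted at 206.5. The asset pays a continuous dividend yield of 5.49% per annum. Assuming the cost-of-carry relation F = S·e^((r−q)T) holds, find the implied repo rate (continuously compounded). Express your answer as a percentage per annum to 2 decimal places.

From F = S·e^((r−q)T): (r − q) = ln(F/S)/T
ln(206.5/206.5) = ln(1.000000) = 0.000000
(r − q) = 0.000000 / (2/12) = 0.000000
r = ln(F/S)/T + q = 0.000000 + 0.0549 = 0.054900
r = 5.49%

5.49%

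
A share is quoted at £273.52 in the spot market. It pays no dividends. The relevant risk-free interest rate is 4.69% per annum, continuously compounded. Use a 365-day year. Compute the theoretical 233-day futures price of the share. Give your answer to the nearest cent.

£281.83

F = S·e^(rT) = 273.52 · e^(0.0469 × 233/365)
= 273.52 · e^0.029939 = 273.52 × 1.030392
F = £281.83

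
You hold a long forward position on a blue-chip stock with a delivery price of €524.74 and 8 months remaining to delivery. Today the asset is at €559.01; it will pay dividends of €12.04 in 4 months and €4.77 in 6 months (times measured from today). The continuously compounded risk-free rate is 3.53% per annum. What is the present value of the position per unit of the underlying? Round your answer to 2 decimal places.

€29.89

PV(remaining dividends) I = 12.04·e^(−0.0353·4/12) + 4.77·e^(−0.0353·6/12) = 16.5857
Current forward F = (S − I)·e^(rT) = (559.01 − 16.5857)·e^(0.0353·8/12) = 542.4243 × 1.023812 = 555.3405
Value (long) = (F − K)·e^(−rT) = (555.3405 − 524.74) × 0.976741 = 29.8888
Value = €29.89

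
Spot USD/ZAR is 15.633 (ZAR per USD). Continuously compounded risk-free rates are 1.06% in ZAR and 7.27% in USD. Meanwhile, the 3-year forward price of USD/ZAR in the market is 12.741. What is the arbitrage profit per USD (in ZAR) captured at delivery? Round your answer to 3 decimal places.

0.235 per USD (in ZAR)

Fair forward: F* = S·e^(carry·T), with carry = (r_ZAR − r_USD) = 0.0106 − 0.0727 = -0.0621
F* = 15.633 · e^(-0.0621 × 3) = 15.633 · e^-0.186300 = 15.633 × 0.830025 = 12.9758
Market 12.741 < fair 12.9758: forward underpriced → reverse cash-and-carry (short spot, go long the forward).
At maturity, profit = |F_mkt − F*| = |12.741 − 12.9758| = 0.235 per USD (in ZAR)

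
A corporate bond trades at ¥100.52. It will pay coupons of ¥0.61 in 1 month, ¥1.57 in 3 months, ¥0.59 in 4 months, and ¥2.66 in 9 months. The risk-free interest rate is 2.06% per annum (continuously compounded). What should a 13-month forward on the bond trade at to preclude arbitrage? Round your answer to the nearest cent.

¥97.29

PV(coupons) I = 0.61·e^(−0.0206·1/12) + 1.57·e^(−0.0206·3/12) + 0.59·e^(−0.0206·4/12) + 2.66·e^(−0.0206·9/12)
I = 0.6090 + 1.5619 + 0.5860 + 2.6192 = 5.3761
F = (S − I)·e^(rT) = (100.52 − 5.3761) · e^(0.0206·13/12)
= 95.1439 · e^0.022317 = 95.1439 × 1.022568 = ¥97.29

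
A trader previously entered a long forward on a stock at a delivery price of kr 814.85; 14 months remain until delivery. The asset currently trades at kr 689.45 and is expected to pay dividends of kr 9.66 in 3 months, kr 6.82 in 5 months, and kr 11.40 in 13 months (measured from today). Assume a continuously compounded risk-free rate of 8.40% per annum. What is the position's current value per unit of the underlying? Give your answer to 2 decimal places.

PV(remaining dividends) I = 9.66·e^(−0.0840·3/12) + 6.82·e^(−0.0840·5/12) + 11.40·e^(−0.0840·13/12) = 26.4531
Current forward F = (S − I)·e^(rT) = (689.45 − 26.4531)·e^(0.0840·14/12) = 662.9969 × 1.102963 = 731.2610
Value (long) = (F − K)·e^(−rT) = (731.2610 − 814.85) × 0.906649 = -75.7859
Value = -kr 75.79

-kr 75.79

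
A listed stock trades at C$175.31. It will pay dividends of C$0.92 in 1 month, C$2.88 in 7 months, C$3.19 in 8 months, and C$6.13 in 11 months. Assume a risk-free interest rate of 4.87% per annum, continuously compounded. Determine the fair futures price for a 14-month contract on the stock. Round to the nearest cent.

PV(dividends) I = 0.92·e^(−0.0487·1/12) + 2.88·e^(−0.0487·7/12) + 3.19·e^(−0.0487·8/12) + 6.13·e^(−0.0487·11/12)
I = 0.9163 + 2.7993 + 3.0881 + 5.8624 = 12.6661
F = (S − I)·e^(rT) = (175.31 − 12.6661) · e^(0.0487·14/12)
= 162.6439 · e^0.056817 = 162.6439 × 1.058462 = C$172.15

C$172.15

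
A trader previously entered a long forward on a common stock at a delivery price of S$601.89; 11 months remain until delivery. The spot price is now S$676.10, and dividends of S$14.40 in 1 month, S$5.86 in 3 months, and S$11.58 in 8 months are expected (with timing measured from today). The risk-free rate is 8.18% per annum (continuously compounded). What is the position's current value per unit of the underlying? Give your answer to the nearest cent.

PV(remaining dividends) I = 14.40·e^(−0.0818·1/12) + 5.86·e^(−0.0818·3/12) + 11.58·e^(−0.0818·8/12) = 31.0090
Current forward F = (S − I)·e^(rT) = (676.10 − 31.0090)·e^(0.0818·11/12) = 645.0910 × 1.077866 = 695.3217
Value (long) = (F − K)·e^(−rT) = (695.3217 − 601.89) × 0.927759 = 86.6821
Value = S$86.68

S$86.68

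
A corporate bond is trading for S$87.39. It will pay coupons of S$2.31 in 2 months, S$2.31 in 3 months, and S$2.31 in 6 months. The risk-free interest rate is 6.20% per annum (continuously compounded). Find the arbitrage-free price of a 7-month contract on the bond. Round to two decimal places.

S$83.56

PV(coupons) I = 2.31·e^(−0.0620·2/12) + 2.31·e^(−0.0620·3/12) + 2.31·e^(−0.0620·6/12)
I = 2.2863 + 2.2745 + 2.2395 = 6.8003
F = (S − I)·e^(rT) = (87.39 − 6.8003) · e^(0.0620·7/12)
= 80.5897 · e^0.036167 = 80.5897 × 1.036829 = S$83.56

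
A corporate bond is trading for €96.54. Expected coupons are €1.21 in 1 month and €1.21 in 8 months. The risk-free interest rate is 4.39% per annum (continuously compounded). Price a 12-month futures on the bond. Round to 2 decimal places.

PV(coupons) I = 1.21·e^(−0.0439·1/12) + 1.21·e^(−0.0439·8/12)
I = 1.2056 + 1.1751 = 2.3807
F = (S − I)·e^(rT) = (96.54 − 2.3807) · e^(0.0439·12/12)
= 94.1593 · e^0.043900 = 94.1593 × 1.044878 = €98.38

€98.38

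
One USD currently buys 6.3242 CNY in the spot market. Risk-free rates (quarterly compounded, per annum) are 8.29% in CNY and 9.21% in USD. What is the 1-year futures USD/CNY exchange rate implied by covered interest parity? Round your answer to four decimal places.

By covered interest parity, F = S · (1+r_CNY/4)^(4T) / (1+r_USD/4)^(4T)
= 6.3242 × 1.085513 / 1.095330 = 6.3242 × 0.991037
F = 6.2675 CNY per USD

6.2675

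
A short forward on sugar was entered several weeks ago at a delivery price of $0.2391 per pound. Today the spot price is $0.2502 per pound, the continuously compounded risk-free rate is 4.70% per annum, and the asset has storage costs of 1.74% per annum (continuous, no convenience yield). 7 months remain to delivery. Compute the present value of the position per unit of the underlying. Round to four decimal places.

-$0.0201 per pound

Current fair forward for the remaining 7 months: F = S·e^((r + u)·T), (r + u) = 0.0470 + 0.0174 = 0.0644
F = 0.2502 · e^(0.0644 × 7/12) = 0.2502 × 1.038281 = 0.2598
Value of long forward = (F − K)·e^(−rT) = (0.2598 − 0.2391) · e^(−0.0470·7/12)
= 0.0207 × 0.972956 = 0.0201
Short position value = −(long value) = -$0.0201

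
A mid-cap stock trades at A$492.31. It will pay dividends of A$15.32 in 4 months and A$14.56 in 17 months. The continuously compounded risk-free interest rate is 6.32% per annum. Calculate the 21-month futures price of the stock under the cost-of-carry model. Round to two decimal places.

PV(dividends) I = 15.32·e^(−0.0632·4/12) + 14.56·e^(−0.0632·17/12)
I = 15.0006 + 13.3130 = 28.3136
F = (S − I)·e^(rT) = (492.31 − 28.3136) · e^(0.0632·21/12)
= 463.9964 · e^0.110600 = 463.9964 × 1.116948 = A$518.26

A$518.26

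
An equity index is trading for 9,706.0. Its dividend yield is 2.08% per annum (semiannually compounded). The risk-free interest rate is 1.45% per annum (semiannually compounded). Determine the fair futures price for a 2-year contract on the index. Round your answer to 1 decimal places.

F = S · (1+r/2)^(2T) / (1+q/2)^(2T)
= 9706.0 × 1.029317 / 1.042253 = 9706.0 × 0.987588
F = 9,585.5

9,585.5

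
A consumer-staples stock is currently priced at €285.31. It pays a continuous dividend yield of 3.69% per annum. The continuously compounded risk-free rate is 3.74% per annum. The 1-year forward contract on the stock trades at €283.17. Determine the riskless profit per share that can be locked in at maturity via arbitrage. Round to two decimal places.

Fair forward: F* = S·e^(carry·T), with carry = (r − q) = 0.0374 − 0.0369 = 0.0005
F* = 285.31 · e^(0.0005 × 1) = 285.31 · e^0.000500 = 285.31 × 1.000500 = €285.4527
Market €283.17 < fair €285.4527: forward underpriced → reverse cash-and-carry (short spot, go long the forward).
At maturity, profit = |F_mkt − F*| = |283.17 − 285.4527| = €2.28 per share

€2.28 per share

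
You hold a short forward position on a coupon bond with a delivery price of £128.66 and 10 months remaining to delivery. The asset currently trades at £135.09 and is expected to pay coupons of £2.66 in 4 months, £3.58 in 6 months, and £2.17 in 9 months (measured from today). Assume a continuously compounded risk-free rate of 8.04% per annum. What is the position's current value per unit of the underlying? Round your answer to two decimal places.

PV(remaining coupons) I = 2.66·e^(−0.0804·4/12) + 3.58·e^(−0.0804·6/12) + 2.17·e^(−0.0804·9/12) = 8.0716
Current forward F = (S − I)·e^(rT) = (135.09 − 8.0716)·e^(0.0804·10/12) = 127.0184 × 1.069295 = 135.8201
Value (long) = (F − K)·e^(−rT) = (135.8201 − 128.66) × 0.935195 = 6.6961
Short position value = −(long value) = -£6.70

-£6.70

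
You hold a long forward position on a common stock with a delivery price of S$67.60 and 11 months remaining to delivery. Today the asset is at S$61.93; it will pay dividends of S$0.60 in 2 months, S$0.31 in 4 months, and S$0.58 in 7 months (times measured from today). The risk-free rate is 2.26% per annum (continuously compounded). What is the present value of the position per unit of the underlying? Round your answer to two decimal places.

PV(remaining dividends) I = 0.60·e^(−0.0226·2/12) + 0.31·e^(−0.0226·4/12) + 0.58·e^(−0.0226·7/12) = 1.4778
Current forward F = (S − I)·e^(rT) = (61.93 − 1.4778)·e^(0.0226·11/12) = 60.4522 × 1.020933 = 61.7176
Value (long) = (F − K)·e^(−rT) = (61.7176 − 67.60) × 0.979496 = -5.7618
Value = -S$5.76

-S$5.76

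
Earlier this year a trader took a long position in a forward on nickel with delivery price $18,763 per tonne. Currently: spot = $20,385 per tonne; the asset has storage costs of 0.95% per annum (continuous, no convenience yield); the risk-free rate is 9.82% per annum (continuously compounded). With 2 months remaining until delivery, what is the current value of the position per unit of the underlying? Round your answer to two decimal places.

Current fair forward for the remaining 2 months: F = S·e^((r + u)·T), (r + u) = 0.0982 + 0.0095 = 0.1077
F = 20385 · e^(0.1077 × 2/12) = 20385 × 1.01811207 = 20754.2145
Value of long forward = (F − K)·e^(−rT) = (20754.2145 − 18763) · e^(−0.0982·2/12)
= 1991.2145 × 0.98376654 = 1958.89

$1958.89 per tonne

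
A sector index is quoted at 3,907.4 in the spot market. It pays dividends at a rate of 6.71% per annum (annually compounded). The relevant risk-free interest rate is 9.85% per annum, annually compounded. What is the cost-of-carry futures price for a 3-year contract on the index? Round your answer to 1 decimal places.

4,262.6

F = S · (1+r)^T / (1+q)^T
= 3907.4 × 1.325562 / 1.215109 = 3907.4 × 1.090900
F = 4,262.6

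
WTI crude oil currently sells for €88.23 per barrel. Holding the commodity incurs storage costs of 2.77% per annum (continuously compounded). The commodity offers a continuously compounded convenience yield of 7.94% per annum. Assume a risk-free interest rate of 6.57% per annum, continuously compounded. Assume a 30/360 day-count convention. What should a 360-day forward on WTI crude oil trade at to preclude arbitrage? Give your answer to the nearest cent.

Net carry = r + u − y = 0.0657 + 0.0277 − 0.0794 = 0.0140
F = S·e^((r+u−y)T) = 88.23 · e^(0.0140 × 360/360) = 88.23 · e^0.014000
= 88.23 × 1.014098 = €89.47 per barrel

€89.47 per barrel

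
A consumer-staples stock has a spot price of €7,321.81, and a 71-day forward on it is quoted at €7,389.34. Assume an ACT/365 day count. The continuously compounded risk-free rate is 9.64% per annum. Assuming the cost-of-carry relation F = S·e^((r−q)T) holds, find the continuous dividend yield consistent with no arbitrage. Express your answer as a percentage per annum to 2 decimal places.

4.92%

From F = S·e^((r−q)T): (r − q) = ln(F/S)/T
ln(7389.34/7321.81) = ln(1.009223) = 0.009181
(r − q) = 0.009181 / (71/365) = 0.047198
q = r − ln(F/S)/T = 0.0964 − 0.047198 = 0.049202
q = 4.92%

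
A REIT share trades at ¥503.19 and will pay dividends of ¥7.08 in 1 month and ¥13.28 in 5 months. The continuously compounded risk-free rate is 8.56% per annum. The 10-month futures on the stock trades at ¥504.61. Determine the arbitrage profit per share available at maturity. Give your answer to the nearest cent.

PV(dividends) I = 7.08·e^(−0.0856·1/12) + 13.28·e^(−0.0856·5/12) = 19.8444
Fair futures F* = (S − I)·e^(rT) = (503.19 − 19.8444)·e^0.071333 = 483.3456 × 1.073939 = 519.0837
Market ¥504.61 < fair 519.0837: forward underpriced → reverse cash-and-carry (short the stock, invest proceeds at r, pay the dividends, go long the forward).
Profit at T = |F_mkt − F*| = |504.61 − 519.0837| = ¥14.47 per share

¥14.47 per share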